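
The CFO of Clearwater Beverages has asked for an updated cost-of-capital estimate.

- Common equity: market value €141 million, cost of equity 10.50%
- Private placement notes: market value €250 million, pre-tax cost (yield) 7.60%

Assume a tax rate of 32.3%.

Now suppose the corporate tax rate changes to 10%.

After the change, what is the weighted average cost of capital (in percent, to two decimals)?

8.16%

After the change:
Total capital V = 141 + 250 = 391.
Equity: weight = 141/391 = 0.3606; cost = 10.5%.
Private placement notes: weight = 250/391 = 0.6394; after-tax cost = 7.6% × (1 − 10%) = 6.8400%.
WACC = 0.3606 × 10.5000% + 0.6394 × 6.8400% = 8.1598%.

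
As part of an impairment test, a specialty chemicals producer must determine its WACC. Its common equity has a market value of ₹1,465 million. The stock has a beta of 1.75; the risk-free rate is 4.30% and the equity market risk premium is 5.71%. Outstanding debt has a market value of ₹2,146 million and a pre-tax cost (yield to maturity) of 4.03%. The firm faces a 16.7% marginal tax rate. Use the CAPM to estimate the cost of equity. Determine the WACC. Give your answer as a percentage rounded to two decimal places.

7.79%

Cost of equity via CAPM: Re = 4.3% + 1.75 × 5.71% = 14.2925%.
Total capital V = 1465 + 2146 = 3611.
Equity: weight = 1465/3611 = 0.4057; cost = 14.2925%.
Debt: weight = 2146/3611 = 0.5943; after-tax cost = 4.03% × (1 − 16.7%) = 3.3570%.
WACC = 0.4057 × 14.2925% + 0.5943 × 3.3570% = 7.7936%.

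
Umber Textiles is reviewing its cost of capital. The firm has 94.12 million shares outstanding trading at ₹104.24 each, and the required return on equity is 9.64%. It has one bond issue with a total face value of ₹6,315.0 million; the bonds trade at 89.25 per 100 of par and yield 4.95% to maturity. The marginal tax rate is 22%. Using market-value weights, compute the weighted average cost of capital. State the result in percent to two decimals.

7.53%

Market value of equity E = 104.24 × 94.12m = 9811.0688m. Market value of debt D = 6315m × 89.25/100 = 5636.1375m.
Total capital V = 9811.0688 + 5636.1375 = 15447.2063.
Equity: weight = 9811.0688/15447.2063 = 0.6351; cost = 9.64%.
Bonds outstanding: weight = 5636.1375/15447.2063 = 0.3649; after-tax cost = 4.95% × (1 − 22%) = 3.8610%.
WACC = 0.6351 × 9.6400% + 0.3649 × 3.8610% = 7.5314%.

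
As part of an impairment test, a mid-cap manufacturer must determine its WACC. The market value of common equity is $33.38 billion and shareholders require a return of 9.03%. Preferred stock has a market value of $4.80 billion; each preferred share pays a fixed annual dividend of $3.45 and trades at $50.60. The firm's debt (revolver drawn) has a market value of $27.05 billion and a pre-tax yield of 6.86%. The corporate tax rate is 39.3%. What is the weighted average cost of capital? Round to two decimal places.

6.85%

Cost of preferred: Rp = 3.45 / 50.6 = 6.8182%.
Total capital V = 33.38 + 4.8 + 27.05 = 65.23.
Equity: weight = 33.38/65.23 = 0.5117; cost = 9.03%.
Preferred: weight = 4.8/65.23 = 0.0736; cost = 6.8182%.
Revolver drawn: weight = 27.05/65.23 = 0.4147; after-tax cost = 6.86% × (1 − 39.3%) = 4.1640%.
WACC = 0.5117 × 9.0300% + 0.0736 × 6.8182% + 0.4147 × 4.1640% = 6.8494%.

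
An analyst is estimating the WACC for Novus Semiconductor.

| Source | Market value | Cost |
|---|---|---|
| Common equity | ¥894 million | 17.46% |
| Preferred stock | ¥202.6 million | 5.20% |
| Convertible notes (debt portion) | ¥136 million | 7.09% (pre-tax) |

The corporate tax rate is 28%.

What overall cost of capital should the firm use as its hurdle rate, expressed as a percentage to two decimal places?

14.08%

Total capital V = 894 + 202.6 + 136 = 1232.6.
Equity: weight = 894/1232.6 = 0.7253; cost = 17.46%.
Preferred: weight = 202.6/1232.6 = 0.1644; cost = 5.2%.
Convertible notes (debt portion): weight = 136/1232.6 = 0.1103; after-tax cost = 7.09% × (1 − 28%) = 5.1048%.
WACC = 0.7253 × 17.4600% + 0.1644 × 5.2000% + 0.1103 × 5.1048% = 14.0816%.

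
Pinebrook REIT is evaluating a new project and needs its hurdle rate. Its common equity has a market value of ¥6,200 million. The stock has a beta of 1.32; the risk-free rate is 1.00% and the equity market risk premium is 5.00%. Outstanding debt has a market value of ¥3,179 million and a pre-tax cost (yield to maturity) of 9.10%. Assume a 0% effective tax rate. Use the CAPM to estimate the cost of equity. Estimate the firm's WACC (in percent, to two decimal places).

8.11%

Cost of equity via CAPM: Re = 1.0% + 1.32 × 5.0% = 7.6000%.
Total capital V = 6200 + 3179 = 9379.
Equity: weight = 6200/9379 = 0.6611; cost = 7.6%.
Debt: weight = 3179/9379 = 0.3389; after-tax cost = 9.1% × (1 − 0%) = 9.1000%.
WACC = 0.6611 × 7.6000% + 0.3389 × 9.1000% = 8.1084%.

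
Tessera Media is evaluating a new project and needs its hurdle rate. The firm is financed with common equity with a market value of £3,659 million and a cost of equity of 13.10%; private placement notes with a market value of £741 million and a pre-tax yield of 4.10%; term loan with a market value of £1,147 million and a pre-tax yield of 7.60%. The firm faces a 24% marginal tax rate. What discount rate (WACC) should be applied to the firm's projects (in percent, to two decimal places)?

Total capital V = 3659 + 741 + 1147 = 5547.
Equity: weight = 3659/5547 = 0.6596; cost = 13.1%.
Private placement notes: weight = 741/5547 = 0.1336; after-tax cost = 4.1% × (1 − 24%) = 3.1160%.
Term loan: weight = 1147/5547 = 0.2068; after-tax cost = 7.6% × (1 − 24%) = 5.7760%.
WACC = 0.6596 × 13.1000% + 0.1336 × 3.1160% + 0.2068 × 5.7760% = 10.2518%.

10.25%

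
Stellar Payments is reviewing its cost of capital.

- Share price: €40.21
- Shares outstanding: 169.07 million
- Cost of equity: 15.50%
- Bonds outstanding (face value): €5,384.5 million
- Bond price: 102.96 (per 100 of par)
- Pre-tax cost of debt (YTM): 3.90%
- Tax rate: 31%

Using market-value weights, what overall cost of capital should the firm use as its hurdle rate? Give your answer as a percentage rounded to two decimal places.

Market value of equity E = 40.21 × 169.07m = 6798.3047m. Market value of debt D = 5384.5m × 102.96/100 = 5543.8812m.
Total capital V = 6798.3047 + 5543.8812 = 12342.1859.
Equity: weight = 6798.3047/12342.1859 = 0.5508; cost = 15.5%.
Bonds outstanding: weight = 5543.8812/12342.1859 = 0.4492; after-tax cost = 3.9% × (1 − 31%) = 2.6910%.
WACC = 0.5508 × 15.5000% + 0.4492 × 2.6910% = 9.7464%.

9.75%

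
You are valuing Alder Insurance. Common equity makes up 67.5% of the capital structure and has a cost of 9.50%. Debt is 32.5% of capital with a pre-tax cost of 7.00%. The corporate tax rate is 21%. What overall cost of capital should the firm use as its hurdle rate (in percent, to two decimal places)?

After-tax cost of debt = 7% × (1 − 21%) = 5.5300%.
WACC = 0.675 × 9.5000% + 0.325 × 5.5300% = 8.2098%.

8.21%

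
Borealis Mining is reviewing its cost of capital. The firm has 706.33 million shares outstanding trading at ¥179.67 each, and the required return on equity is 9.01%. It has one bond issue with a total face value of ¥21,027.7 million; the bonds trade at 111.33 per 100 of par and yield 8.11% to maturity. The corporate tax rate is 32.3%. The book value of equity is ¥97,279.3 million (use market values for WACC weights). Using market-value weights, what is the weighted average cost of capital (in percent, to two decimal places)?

Market value of equity E = 179.67 × 706.33m = 126906.3111m. Market value of debt D = 21027.7m × 111.33/100 = 23410.13841m.
Total capital V = 126906.3111 + 23410.13841 = 150316.44951.
Equity: weight = 126906.3111/150316.44951 = 0.8443; cost = 9.01%.
Bonds outstanding: weight = 23410.13841/150316.44951 = 0.1557; after-tax cost = 8.11% × (1 − 32.3%) = 5.4905%.
WACC = 0.8443 × 9.0100% + 0.1557 × 5.4905% = 8.4619%.

8.46%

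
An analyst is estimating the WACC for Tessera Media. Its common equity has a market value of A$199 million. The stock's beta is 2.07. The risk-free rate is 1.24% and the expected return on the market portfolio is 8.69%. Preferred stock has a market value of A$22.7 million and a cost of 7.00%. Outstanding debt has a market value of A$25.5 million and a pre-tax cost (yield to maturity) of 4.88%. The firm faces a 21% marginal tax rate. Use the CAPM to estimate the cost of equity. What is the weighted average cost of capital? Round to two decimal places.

Market risk premium = 8.69% − 1.24% = 7.45%.
Cost of equity via CAPM: Re = 1.24% + 2.07 × 7.45% = 16.6615%.
Total capital V = 199 + 22.7 + 25.5 = 247.2.
Equity: weight = 199/247.2 = 0.8050; cost = 16.6615%.
Preferred: weight = 22.7/247.2 = 0.0918; cost = 7%.
Debt: weight = 25.5/247.2 = 0.1032; after-tax cost = 4.88% × (1 − 21%) = 3.8552%.
WACC = 0.8050 × 16.6615% + 0.0918 × 7.0000% + 0.1032 × 3.8552% = 14.4533%.

14.45%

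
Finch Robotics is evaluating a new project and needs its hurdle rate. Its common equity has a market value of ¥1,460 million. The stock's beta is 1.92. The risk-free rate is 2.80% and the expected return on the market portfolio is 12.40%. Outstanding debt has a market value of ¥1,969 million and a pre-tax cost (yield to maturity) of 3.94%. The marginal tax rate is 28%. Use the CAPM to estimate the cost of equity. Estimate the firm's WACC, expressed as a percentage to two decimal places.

10.67%

Market risk premium = 12.4% − 2.8% = 9.6%.
Cost of equity via CAPM: Re = 2.8% + 1.92 × 9.6% = 21.2320%.
Total capital V = 1460 + 1969 = 3429.
Equity: weight = 1460/3429 = 0.4258; cost = 21.232%.
Debt: weight = 1969/3429 = 0.5742; after-tax cost = 3.94% × (1 − 28%) = 2.8368%.
WACC = 0.4258 × 21.2320% + 0.5742 × 2.8368% = 10.6691%.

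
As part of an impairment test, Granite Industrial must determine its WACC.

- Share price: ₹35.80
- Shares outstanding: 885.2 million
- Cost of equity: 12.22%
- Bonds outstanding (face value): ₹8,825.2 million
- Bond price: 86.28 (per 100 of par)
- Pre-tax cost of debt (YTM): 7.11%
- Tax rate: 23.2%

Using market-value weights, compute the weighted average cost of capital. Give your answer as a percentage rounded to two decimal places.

Market value of equity E = 35.8 × 885.2m = 31690.16m. Market value of debt D = 8825.2m × 86.28/100 = 7614.38256m.
Total capital V = 31690.16 + 7614.38256 = 39304.54256.
Equity: weight = 31690.16/39304.54256 = 0.8063; cost = 12.22%.
Bonds outstanding: weight = 7614.38256/39304.54256 = 0.1937; after-tax cost = 7.11% × (1 − 23.2%) = 5.4605%.
WACC = 0.8063 × 12.2200% + 0.1937 × 5.4605% = 10.9105%.

10.91%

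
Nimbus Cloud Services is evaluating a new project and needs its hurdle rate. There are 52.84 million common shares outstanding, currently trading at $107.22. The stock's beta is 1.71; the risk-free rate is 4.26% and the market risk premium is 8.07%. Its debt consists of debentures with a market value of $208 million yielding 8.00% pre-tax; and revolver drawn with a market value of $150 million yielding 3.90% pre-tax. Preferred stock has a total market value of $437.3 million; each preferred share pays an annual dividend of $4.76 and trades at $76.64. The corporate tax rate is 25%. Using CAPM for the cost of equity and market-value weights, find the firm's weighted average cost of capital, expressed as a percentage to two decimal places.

16.52%

Cost of equity via CAPM: Re = 4.26% + 1.71 × 8.07% = 18.0597%.
Cost of preferred: Rp = 4.76 / 76.64 = 6.2109%.
Market value of equity E = 107.22 × 52.84m = 5665.5048m.
Total capital V = 5665.5048 + 437.3 + 208 + 150 = 6460.8048.
Equity: weight = 5665.5048/6460.8048 = 0.8769; cost = 18.0597%.
Preferred: weight = 437.3/6460.8048 = 0.0677; cost = 6.2109%.
Debentures: weight = 208/6460.8048 = 0.0322; after-tax cost = 8% × (1 − 25%) = 6.0000%.
Revolver drawn: weight = 150/6460.8048 = 0.0232; after-tax cost = 3.9% × (1 − 25%) = 2.9250%.
WACC = 0.8769 × 18.0597% + 0.0677 × 6.2109% + 0.0322 × 6.0000% + 0.0232 × 2.9250% = 16.5181%.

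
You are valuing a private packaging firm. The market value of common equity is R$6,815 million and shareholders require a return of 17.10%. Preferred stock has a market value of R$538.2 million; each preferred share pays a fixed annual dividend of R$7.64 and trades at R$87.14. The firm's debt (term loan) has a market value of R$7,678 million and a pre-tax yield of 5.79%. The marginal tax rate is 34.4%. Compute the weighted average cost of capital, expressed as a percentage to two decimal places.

10.01%

Cost of preferred: Rp = 7.64 / 87.14 = 8.7675%.
Total capital V = 6815 + 538.2 + 7678 = 15031.2.
Equity: weight = 6815/15031.2 = 0.4534; cost = 17.1%.
Preferred: weight = 538.2/15031.2 = 0.0358; cost = 8.7675%.
Term loan: weight = 7678/15031.2 = 0.5108; after-tax cost = 5.79% × (1 − 34.4%) = 3.7982%.
WACC = 0.4534 × 17.1000% + 0.0358 × 8.7675% + 0.5108 × 3.7982% = 10.0071%.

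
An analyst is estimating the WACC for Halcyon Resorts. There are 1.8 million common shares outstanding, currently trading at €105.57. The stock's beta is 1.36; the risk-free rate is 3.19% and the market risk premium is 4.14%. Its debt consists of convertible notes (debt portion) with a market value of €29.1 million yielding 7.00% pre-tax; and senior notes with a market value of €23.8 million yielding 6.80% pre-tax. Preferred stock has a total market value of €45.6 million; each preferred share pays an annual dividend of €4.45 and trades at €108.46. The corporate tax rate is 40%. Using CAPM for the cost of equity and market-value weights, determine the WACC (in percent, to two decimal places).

Cost of equity via CAPM: Re = 3.19% + 1.36 × 4.14% = 8.8204%.
Cost of preferred: Rp = 4.45 / 108.46 = 4.1029%.
Market value of equity E = 105.57 × 1.8m = 190.026m.
Total capital V = 190.026 + 45.6 + 29.1 + 23.8 = 288.526.
Equity: weight = 190.026/288.526 = 0.6586; cost = 8.8204%.
Preferred: weight = 45.6/288.526 = 0.1580; cost = 4.1029%.
Convertible notes (debt portion): weight = 29.1/288.526 = 0.1009; after-tax cost = 7% × (1 − 40%) = 4.2000%.
Senior notes: weight = 23.8/288.526 = 0.0825; after-tax cost = 6.8% × (1 − 40%) = 4.0800%.
WACC = 0.6586 × 8.8204% + 0.1580 × 4.1029% + 0.1009 × 4.2000% + 0.0825 × 4.0800% = 7.2178%.

7.22%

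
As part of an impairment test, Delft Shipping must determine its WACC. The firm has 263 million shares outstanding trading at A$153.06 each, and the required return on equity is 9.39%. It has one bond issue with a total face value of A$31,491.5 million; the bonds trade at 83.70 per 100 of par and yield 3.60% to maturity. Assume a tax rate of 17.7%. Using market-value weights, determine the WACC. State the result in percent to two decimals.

Market value of equity E = 153.06 × 263m = 40254.78m. Market value of debt D = 31491.5m × 83.7/100 = 26358.3855m.
Total capital V = 40254.78 + 26358.3855 = 66613.1655.
Equity: weight = 40254.78/66613.1655 = 0.6043; cost = 9.39%.
Bonds outstanding: weight = 26358.3855/66613.1655 = 0.3957; after-tax cost = 3.6% × (1 − 17.7%) = 2.9628%.
WACC = 0.6043 × 9.3900% + 0.3957 × 2.9628% = 6.8468%.

6.85%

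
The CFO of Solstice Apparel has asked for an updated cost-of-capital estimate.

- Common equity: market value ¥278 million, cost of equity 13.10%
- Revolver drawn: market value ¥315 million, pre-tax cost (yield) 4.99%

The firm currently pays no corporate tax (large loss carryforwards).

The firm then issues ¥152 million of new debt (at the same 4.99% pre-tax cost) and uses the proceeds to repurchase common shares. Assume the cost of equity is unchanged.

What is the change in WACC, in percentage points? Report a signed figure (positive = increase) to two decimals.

-2.08 pp

Current WACC:
Total capital V = 278 + 315 = 593.
Equity: weight = 278/593 = 0.4688; cost = 13.1%.
Revolver drawn: weight = 315/593 = 0.5312; after-tax cost = 4.99% × (1 − 0%) = 4.9900%.
WACC = 0.4688 × 13.1000% + 0.5312 × 4.9900% = 8.7920%.
After the change:
Total capital V = 126 + 467 = 593.
Equity: weight = 126/593 = 0.2125; cost = 13.1%.
Revolver drawn: weight = 467/593 = 0.7875; after-tax cost = 4.99% × (1 − 0%) = 4.9900%.
WACC = 0.2125 × 13.1000% + 0.7875 × 4.9900% = 6.7132%.
Change in WACC = 6.7132% − 8.7920% = -2.0788 pp.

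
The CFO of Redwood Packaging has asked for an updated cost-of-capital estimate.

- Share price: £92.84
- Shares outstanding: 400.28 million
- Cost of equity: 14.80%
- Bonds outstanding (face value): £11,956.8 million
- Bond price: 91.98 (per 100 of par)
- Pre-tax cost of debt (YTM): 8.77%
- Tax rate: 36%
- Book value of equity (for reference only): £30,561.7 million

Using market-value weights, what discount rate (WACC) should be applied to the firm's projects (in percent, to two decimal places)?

Market value of equity E = 92.84 × 400.28m = 37161.9952m. Market value of debt D = 11956.8m × 91.98/100 = 10997.86464m.
Total capital V = 37161.9952 + 10997.86464 = 48159.85984.
Equity: weight = 37161.9952/48159.85984 = 0.7716; cost = 14.8%.
Bonds outstanding: weight = 10997.86464/48159.85984 = 0.2284; after-tax cost = 8.77% × (1 − 36%) = 5.6128%.
WACC = 0.7716 × 14.8000% + 0.2284 × 5.6128% = 12.7020%.

12.70%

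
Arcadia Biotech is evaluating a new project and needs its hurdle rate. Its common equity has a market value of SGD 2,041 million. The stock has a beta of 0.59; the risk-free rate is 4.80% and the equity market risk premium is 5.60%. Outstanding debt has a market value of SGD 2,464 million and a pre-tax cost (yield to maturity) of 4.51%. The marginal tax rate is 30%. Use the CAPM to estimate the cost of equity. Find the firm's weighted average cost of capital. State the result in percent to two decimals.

5.40%

Cost of equity via CAPM: Re = 4.8% + 0.59 × 5.6% = 8.1040%.
Total capital V = 2041 + 2464 = 4505.
Equity: weight = 2041/4505 = 0.4531; cost = 8.104%.
Debt: weight = 2464/4505 = 0.5469; after-tax cost = 4.51% × (1 − 30%) = 3.1570%.
WACC = 0.4531 × 8.1040% + 0.5469 × 3.1570% = 5.3982%.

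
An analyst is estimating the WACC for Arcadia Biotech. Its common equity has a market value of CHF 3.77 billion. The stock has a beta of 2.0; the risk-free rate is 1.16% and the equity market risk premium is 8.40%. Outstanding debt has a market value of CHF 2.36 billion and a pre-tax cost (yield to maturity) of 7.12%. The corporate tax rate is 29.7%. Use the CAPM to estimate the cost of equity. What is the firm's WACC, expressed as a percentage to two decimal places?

Cost of equity via CAPM: Re = 1.16% + 2.0 × 8.4% = 17.9600%.
Total capital V = 3.77 + 2.36 = 6.13.
Equity: weight = 3.77/6.13 = 0.6150; cost = 17.96%.
Debt: weight = 2.36/6.13 = 0.3850; after-tax cost = 7.12% × (1 − 29.7%) = 5.0054%.
WACC = 0.6150 × 17.9600% + 0.3850 × 5.0054% = 12.9726%.

12.97%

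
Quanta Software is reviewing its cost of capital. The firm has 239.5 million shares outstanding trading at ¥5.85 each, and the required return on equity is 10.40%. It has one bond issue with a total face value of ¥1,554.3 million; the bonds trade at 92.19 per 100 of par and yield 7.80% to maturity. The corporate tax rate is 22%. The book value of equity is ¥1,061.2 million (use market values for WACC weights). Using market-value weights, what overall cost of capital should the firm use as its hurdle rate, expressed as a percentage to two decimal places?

8.22%

Market value of equity E = 5.85 × 239.5m = 1401.075m. Market value of debt D = 1554.3m × 92.19/100 = 1432.90917m.
Total capital V = 1401.075 + 1432.90917 = 2833.98417.
Equity: weight = 1401.075/2833.98417 = 0.4944; cost = 10.4%.
Bonds outstanding: weight = 1432.90917/2833.98417 = 0.5056; after-tax cost = 7.8% × (1 − 22%) = 6.0840%.
WACC = 0.4944 × 10.4000% + 0.5056 × 6.0840% = 8.2178%.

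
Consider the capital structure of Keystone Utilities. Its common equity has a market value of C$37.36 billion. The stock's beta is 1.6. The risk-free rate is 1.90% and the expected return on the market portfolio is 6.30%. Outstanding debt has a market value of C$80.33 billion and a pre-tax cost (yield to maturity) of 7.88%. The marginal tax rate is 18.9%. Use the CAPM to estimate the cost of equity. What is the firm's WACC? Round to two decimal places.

7.20%

Market risk premium = 6.3% − 1.9% = 4.4%.
Cost of equity via CAPM: Re = 1.9% + 1.6 × 4.4% = 8.9400%.
Total capital V = 37.36 + 80.33 = 117.69.
Equity: weight = 37.36/117.69 = 0.3174; cost = 8.94%.
Debt: weight = 80.33/117.69 = 0.6826; after-tax cost = 7.88% × (1 − 18.9%) = 6.3907%.
WACC = 0.3174 × 8.9400% + 0.6826 × 6.3907% = 7.1999%.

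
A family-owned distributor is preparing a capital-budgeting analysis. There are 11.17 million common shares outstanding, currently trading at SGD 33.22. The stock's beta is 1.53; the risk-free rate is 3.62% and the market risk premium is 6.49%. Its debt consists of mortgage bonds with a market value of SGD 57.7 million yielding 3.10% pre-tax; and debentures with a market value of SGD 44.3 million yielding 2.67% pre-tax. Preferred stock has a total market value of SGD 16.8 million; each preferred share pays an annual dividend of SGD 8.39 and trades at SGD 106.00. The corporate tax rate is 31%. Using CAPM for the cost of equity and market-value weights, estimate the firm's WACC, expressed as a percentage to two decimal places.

Cost of equity via CAPM: Re = 3.62% + 1.53 × 6.49% = 13.5497%.
Cost of preferred: Rp = 8.39 / 106.0 = 7.9151%.
Market value of equity E = 33.22 × 11.17m = 371.0674m.
Total capital V = 371.0674 + 16.8 + 57.7 + 44.3 = 489.8674.
Equity: weight = 371.0674/489.8674 = 0.7575; cost = 13.5497%.
Preferred: weight = 16.8/489.8674 = 0.0343; cost = 7.9151%.
Mortgage bonds: weight = 57.7/489.8674 = 0.1178; after-tax cost = 3.1% × (1 − 31%) = 2.1390%.
Debentures: weight = 44.3/489.8674 = 0.0904; after-tax cost = 2.67% × (1 − 31%) = 1.8423%.
WACC = 0.7575 × 13.5497% + 0.0343 × 7.9151% + 0.1178 × 2.1390% + 0.0904 × 1.8423% = 10.9537%.

10.95%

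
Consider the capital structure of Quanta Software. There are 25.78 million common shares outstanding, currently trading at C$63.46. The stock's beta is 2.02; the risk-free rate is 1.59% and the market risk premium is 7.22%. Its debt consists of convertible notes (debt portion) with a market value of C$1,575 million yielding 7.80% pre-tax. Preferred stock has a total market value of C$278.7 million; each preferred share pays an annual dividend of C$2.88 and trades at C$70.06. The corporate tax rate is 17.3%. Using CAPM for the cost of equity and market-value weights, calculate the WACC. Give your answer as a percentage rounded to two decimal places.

Cost of equity via CAPM: Re = 1.59% + 2.02 × 7.22% = 16.1744%.
Cost of preferred: Rp = 2.88 / 70.06 = 4.1108%.
Market value of equity E = 63.46 × 25.78m = 1635.9988m.
Total capital V = 1635.9988 + 278.7 + 1575 = 3489.6988.
Equity: weight = 1635.9988/3489.6988 = 0.4688; cost = 16.1744%.
Preferred: weight = 278.7/3489.6988 = 0.0799; cost = 4.1108%.
Convertible notes (debt portion): weight = 1575/3489.6988 = 0.4513; after-tax cost = 7.8% × (1 − 17.3%) = 6.4506%.
WACC = 0.4688 × 16.1744% + 0.0799 × 4.1108% + 0.4513 × 6.4506% = 10.8223%.

10.82%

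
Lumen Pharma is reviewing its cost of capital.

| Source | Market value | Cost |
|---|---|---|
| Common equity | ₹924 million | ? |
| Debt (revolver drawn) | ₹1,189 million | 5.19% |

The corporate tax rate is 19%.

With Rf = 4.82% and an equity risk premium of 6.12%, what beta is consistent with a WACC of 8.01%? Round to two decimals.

1.32

Total capital V = 924 + 1189 = 2113.
Equity weight = 924/2113 = 0.4373.
Revolver drawn weight = 1189/2113 = 0.5627.
Debt contribution = 0.5627 × 5.19% × (1 − 19%) = 2.3656%.
Required equity contribution = 8.01% − 2.3656% = 5.6444%  ⇒  Re = 12.9077%.
CAPM: 12.9077% = 4.82% + β × 6.12%  ⇒  β = 1.3215.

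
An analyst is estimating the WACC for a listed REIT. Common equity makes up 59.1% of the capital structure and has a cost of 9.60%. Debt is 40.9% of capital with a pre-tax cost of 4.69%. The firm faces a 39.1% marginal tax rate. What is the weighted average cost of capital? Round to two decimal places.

6.84%

After-tax cost of debt = 4.69% × (1 − 39.1%) = 2.8562%.
WACC = 0.591 × 9.6000% + 0.409 × 2.8562% = 6.8418%.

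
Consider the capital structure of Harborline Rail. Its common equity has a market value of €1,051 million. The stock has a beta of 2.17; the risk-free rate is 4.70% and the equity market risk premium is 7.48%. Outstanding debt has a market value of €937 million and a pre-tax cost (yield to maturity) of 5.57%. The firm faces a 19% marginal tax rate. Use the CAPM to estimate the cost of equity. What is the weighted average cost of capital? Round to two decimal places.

Cost of equity via CAPM: Re = 4.7% + 2.17 × 7.48% = 20.9316%.
Total capital V = 1051 + 937 = 1988.
Equity: weight = 1051/1988 = 0.5287; cost = 20.9316%.
Debt: weight = 937/1988 = 0.4713; after-tax cost = 5.57% × (1 − 19%) = 4.5117%.
WACC = 0.5287 × 20.9316% + 0.4713 × 4.5117% = 13.1924%.

13.19%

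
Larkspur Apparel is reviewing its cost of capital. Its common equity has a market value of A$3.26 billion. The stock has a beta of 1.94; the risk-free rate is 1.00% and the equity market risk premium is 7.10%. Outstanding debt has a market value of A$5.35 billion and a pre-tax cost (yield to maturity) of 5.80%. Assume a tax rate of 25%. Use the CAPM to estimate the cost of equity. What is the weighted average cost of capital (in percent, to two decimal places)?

8.30%

Cost of equity via CAPM: Re = 1.0% + 1.94 × 7.1% = 14.7740%.
Total capital V = 3.26 + 5.35 = 8.61.
Equity: weight = 3.26/8.61 = 0.3786; cost = 14.774%.
Debt: weight = 5.35/8.61 = 0.6214; after-tax cost = 5.8% × (1 − 25%) = 4.3500%.
WACC = 0.3786 × 14.7740% + 0.6214 × 4.3500% = 8.2968%.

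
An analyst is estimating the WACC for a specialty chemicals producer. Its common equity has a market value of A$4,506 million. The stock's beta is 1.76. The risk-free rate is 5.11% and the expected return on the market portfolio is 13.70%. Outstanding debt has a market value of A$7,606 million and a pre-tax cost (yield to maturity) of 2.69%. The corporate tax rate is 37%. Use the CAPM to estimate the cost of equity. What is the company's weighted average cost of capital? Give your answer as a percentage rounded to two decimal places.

8.59%

Market risk premium = 13.7% − 5.11% = 8.59%.
Cost of equity via CAPM: Re = 5.11% + 1.76 × 8.59% = 20.2284%.
Total capital V = 4506 + 7606 = 12112.
Equity: weight = 4506/12112 = 0.3720; cost = 20.2284%.
Debt: weight = 7606/12112 = 0.6280; after-tax cost = 2.69% × (1 − 37%) = 1.6947%.
WACC = 0.3720 × 20.2284% + 0.6280 × 1.6947% = 8.5898%.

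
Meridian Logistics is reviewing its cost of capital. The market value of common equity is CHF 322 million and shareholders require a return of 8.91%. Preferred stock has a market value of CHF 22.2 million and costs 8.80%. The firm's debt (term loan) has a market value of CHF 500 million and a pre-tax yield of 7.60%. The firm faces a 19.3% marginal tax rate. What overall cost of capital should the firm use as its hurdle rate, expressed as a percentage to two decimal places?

7.26%

Total capital V = 322 + 22.2 + 500 = 844.2.
Equity: weight = 322/844.2 = 0.3814; cost = 8.91%.
Preferred: weight = 22.2/844.2 = 0.0263; cost = 8.8%.
Term loan: weight = 500/844.2 = 0.5923; after-tax cost = 7.6% × (1 − 19.3%) = 6.1332%.
WACC = 0.3814 × 8.9100% + 0.0263 × 8.8000% + 0.5923 × 6.1332% = 7.2625%.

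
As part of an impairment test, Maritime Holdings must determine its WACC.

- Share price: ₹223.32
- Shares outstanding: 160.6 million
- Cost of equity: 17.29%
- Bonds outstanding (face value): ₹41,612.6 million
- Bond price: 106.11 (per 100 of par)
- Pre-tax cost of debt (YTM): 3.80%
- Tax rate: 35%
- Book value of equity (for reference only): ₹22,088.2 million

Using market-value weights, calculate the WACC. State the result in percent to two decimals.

Market value of equity E = 223.32 × 160.6m = 35865.192m. Market value of debt D = 41612.6m × 106.11/100 = 44155.12986m.
Total capital V = 35865.192 + 44155.12986 = 80020.32186.
Equity: weight = 35865.192/80020.32186 = 0.4482; cost = 17.29%.
Bonds outstanding: weight = 44155.12986/80020.32186 = 0.5518; after-tax cost = 3.8% × (1 − 35%) = 2.4700%.
WACC = 0.4482 × 17.2900% + 0.5518 × 2.4700% = 9.1123%.

9.11%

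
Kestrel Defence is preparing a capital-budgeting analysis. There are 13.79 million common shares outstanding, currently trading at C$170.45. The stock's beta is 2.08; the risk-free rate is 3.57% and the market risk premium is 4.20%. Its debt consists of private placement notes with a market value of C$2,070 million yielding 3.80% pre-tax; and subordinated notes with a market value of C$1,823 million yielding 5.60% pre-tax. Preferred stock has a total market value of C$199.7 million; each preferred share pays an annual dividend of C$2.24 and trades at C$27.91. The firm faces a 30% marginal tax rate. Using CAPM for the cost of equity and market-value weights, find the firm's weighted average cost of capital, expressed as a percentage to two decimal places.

Cost of equity via CAPM: Re = 3.57% + 2.08 × 4.2% = 12.3060%.
Cost of preferred: Rp = 2.24 / 27.91 = 8.0258%.
Market value of equity E = 170.45 × 13.79m = 2350.5055m.
Total capital V = 2350.5055 + 199.7 + 2070 + 1823 = 6443.2055.
Equity: weight = 2350.5055/6443.2055 = 0.3648; cost = 12.306%.
Preferred: weight = 199.7/6443.2055 = 0.0310; cost = 8.0258%.
Private placement notes: weight = 2070/6443.2055 = 0.3213; after-tax cost = 3.8% × (1 − 30%) = 2.6600%.
Subordinated notes: weight = 1823/6443.2055 = 0.2829; after-tax cost = 5.6% × (1 − 30%) = 3.9200%.
WACC = 0.3648 × 12.3060% + 0.0310 × 8.0258% + 0.3213 × 2.6600% + 0.2829 × 3.9200% = 6.7017%.

6.70%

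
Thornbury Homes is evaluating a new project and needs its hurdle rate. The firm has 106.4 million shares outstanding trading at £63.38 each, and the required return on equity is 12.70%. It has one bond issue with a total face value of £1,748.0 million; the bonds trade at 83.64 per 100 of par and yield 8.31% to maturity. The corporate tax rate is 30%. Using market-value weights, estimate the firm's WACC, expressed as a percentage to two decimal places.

Market value of equity E = 63.38 × 106.4m = 6743.632m. Market value of debt D = 1748m × 83.64/100 = 1462.0272m.
Total capital V = 6743.632 + 1462.0272 = 8205.6592.
Equity: weight = 6743.632/8205.6592 = 0.8218; cost = 12.7%.
Bonds outstanding: weight = 1462.0272/8205.6592 = 0.1782; after-tax cost = 8.31% × (1 − 30%) = 5.8170%.
WACC = 0.8218 × 12.7000% + 0.1782 × 5.8170% = 11.4736%.

11.47%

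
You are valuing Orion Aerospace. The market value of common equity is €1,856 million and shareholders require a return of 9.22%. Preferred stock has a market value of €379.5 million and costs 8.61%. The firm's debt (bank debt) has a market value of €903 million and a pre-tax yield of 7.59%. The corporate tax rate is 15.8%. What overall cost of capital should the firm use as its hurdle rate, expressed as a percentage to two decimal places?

8.33%

Total capital V = 1856 + 379.5 + 903 = 3138.5.
Equity: weight = 1856/3138.5 = 0.5914; cost = 9.22%.
Preferred: weight = 379.5/3138.5 = 0.1209; cost = 8.61%.
Bank debt: weight = 903/3138.5 = 0.2877; after-tax cost = 7.59% × (1 − 15.8%) = 6.3908%.
WACC = 0.5914 × 9.2200% + 0.1209 × 8.6100% + 0.2877 × 6.3908% = 8.3322%.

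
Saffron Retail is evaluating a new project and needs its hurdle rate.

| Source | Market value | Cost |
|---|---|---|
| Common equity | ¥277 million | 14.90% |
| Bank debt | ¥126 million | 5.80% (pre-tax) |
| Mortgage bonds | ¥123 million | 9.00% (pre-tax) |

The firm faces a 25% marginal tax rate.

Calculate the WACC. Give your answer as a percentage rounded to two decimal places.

Total capital V = 277 + 126 + 123 = 526.
Equity: weight = 277/526 = 0.5266; cost = 14.9%.
Bank debt: weight = 126/526 = 0.2395; after-tax cost = 5.8% × (1 − 25%) = 4.3500%.
Mortgage bonds: weight = 123/526 = 0.2338; after-tax cost = 9% × (1 − 25%) = 6.7500%.
WACC = 0.5266 × 14.9000% + 0.2395 × 4.3500% + 0.2338 × 6.7500% = 10.4670%.

10.47%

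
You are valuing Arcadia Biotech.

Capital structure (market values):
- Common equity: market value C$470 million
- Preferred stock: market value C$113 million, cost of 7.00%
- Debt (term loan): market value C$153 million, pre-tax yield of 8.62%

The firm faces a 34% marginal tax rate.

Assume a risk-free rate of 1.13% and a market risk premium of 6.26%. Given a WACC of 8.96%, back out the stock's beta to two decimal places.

1.50

Total capital V = 470 + 113 + 153 = 736.
Equity weight = 470/736 = 0.6386.
Preferred weight = 113/736 = 0.1535.
Term loan weight = 153/736 = 0.2079.
Debt contribution = 0.2079 × 8.62% × (1 − 34%) = 1.1827%.
Preferred contribution = 0.1535 × 7% = 1.0747%.
Required equity contribution = 8.96% − 2.2574% = 6.7026%  ⇒  Re = 10.4960%.
CAPM: 10.4960% = 1.13% + β × 6.26%  ⇒  β = 1.4962.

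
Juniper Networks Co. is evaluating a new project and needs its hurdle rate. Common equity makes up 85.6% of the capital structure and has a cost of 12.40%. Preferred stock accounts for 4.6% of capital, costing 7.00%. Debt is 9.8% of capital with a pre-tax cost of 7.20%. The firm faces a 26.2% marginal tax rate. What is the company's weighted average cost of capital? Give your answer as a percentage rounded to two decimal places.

After-tax cost of debt = 7.2% × (1 − 26.2%) = 5.3136%.
WACC = 0.856 × 12.4000% + 0.046 × 7.0000% + 0.098 × 5.3136% = 11.4571%.

11.46%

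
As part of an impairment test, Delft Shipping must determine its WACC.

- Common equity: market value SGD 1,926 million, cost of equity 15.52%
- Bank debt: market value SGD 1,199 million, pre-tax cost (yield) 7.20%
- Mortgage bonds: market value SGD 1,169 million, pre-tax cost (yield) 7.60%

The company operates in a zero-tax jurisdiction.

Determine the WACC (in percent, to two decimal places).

Total capital V = 1926 + 1199 + 1169 = 4294.
Equity: weight = 1926/4294 = 0.4485; cost = 15.52%.
Bank debt: weight = 1199/4294 = 0.2792; after-tax cost = 7.2% × (1 − 0%) = 7.2000%.
Mortgage bonds: weight = 1169/4294 = 0.2722; after-tax cost = 7.6% × (1 − 0%) = 7.6000%.
WACC = 0.4485 × 15.5200% + 0.2792 × 7.2000% + 0.2722 × 7.6000% = 11.0407%.

11.04%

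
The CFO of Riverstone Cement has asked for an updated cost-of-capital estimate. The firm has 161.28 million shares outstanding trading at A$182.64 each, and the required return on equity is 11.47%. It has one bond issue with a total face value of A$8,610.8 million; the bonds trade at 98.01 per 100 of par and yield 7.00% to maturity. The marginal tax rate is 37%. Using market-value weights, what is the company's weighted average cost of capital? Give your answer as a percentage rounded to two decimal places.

9.90%

Market value of equity E = 182.64 × 161.28m = 29456.1792m. Market value of debt D = 8610.8m × 98.01/100 = 8439.44508m.
Total capital V = 29456.1792 + 8439.44508 = 37895.62428.
Equity: weight = 29456.1792/37895.62428 = 0.7773; cost = 11.47%.
Bonds outstanding: weight = 8439.44508/37895.62428 = 0.2227; after-tax cost = 7% × (1 − 37%) = 4.4100%.
WACC = 0.7773 × 11.4700% + 0.2227 × 4.4100% = 9.8977%.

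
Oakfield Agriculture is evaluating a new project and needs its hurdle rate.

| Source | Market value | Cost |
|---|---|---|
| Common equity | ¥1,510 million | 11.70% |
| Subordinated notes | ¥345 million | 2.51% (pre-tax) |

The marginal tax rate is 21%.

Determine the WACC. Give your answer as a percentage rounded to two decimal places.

9.89%

Total capital V = 1510 + 345 = 1855.
Equity: weight = 1510/1855 = 0.8140; cost = 11.7%.
Subordinated notes: weight = 345/1855 = 0.1860; after-tax cost = 2.51% × (1 − 21%) = 1.9829%.
WACC = 0.8140 × 11.7000% + 0.1860 × 1.9829% = 9.8928%.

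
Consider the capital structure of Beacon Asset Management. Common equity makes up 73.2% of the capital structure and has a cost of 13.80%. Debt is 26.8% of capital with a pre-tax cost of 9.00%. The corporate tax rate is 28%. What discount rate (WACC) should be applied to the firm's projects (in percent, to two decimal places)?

After-tax cost of debt = 9% × (1 − 28%) = 6.4800%.
WACC = 0.732 × 13.8000% + 0.268 × 6.4800% = 11.8382%.

11.84%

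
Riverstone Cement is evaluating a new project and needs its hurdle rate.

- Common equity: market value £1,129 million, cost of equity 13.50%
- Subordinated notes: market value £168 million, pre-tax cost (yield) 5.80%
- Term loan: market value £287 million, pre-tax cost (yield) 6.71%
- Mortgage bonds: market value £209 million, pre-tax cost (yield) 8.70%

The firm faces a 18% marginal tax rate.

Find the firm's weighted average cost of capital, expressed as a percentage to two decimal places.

Total capital V = 1129 + 168 + 287 + 209 = 1793.
Equity: weight = 1129/1793 = 0.6297; cost = 13.5%.
Subordinated notes: weight = 168/1793 = 0.0937; after-tax cost = 5.8% × (1 − 18%) = 4.7560%.
Term loan: weight = 287/1793 = 0.1601; after-tax cost = 6.71% × (1 − 18%) = 5.5022%.
Mortgage bonds: weight = 209/1793 = 0.1166; after-tax cost = 8.7% × (1 − 18%) = 7.1340%.
WACC = 0.6297 × 13.5000% + 0.0937 × 4.7560% + 0.1601 × 5.5022% + 0.1166 × 7.1340% = 10.6585%.

10.66%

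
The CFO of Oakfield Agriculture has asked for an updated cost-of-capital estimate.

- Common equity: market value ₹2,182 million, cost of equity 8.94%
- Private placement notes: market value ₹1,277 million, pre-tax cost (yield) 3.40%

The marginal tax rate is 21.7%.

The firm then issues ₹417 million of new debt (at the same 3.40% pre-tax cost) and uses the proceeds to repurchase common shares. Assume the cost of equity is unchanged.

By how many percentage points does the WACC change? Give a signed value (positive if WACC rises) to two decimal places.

-0.76 pp

Current WACC:
Total capital V = 2182 + 1277 = 3459.
Equity: weight = 2182/3459 = 0.6308; cost = 8.94%.
Private placement notes: weight = 1277/3459 = 0.3692; after-tax cost = 3.4% × (1 − 21.7%) = 2.6622%.
WACC = 0.6308 × 8.9400% + 0.3692 × 2.6622% = 6.6224%.
After the change:
Total capital V = 1765 + 1694 = 3459.
Equity: weight = 1765/3459 = 0.5103; cost = 8.94%.
Private placement notes: weight = 1694/3459 = 0.4897; after-tax cost = 3.4% × (1 − 21.7%) = 2.6622%.
WACC = 0.5103 × 8.9400% + 0.4897 × 2.6622% = 5.8655%.
Change in WACC = 5.8655% − 6.6224% = -0.7568 pp.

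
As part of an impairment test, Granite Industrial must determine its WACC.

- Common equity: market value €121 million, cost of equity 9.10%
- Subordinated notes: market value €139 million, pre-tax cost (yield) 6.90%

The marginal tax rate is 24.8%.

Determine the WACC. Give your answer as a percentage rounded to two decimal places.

Total capital V = 121 + 139 = 260.
Equity: weight = 121/260 = 0.4654; cost = 9.1%.
Subordinated notes: weight = 139/260 = 0.5346; after-tax cost = 6.9% × (1 − 24.8%) = 5.1888%.
WACC = 0.4654 × 9.1000% + 0.5346 × 5.1888% = 7.0090%.

7.01%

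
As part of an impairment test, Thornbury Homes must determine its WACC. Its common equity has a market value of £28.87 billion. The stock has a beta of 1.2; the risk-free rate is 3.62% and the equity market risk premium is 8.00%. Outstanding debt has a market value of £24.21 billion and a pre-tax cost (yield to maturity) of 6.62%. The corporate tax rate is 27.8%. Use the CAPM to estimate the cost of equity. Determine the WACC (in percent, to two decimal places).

Cost of equity via CAPM: Re = 3.62% + 1.2 × 8.0% = 13.2200%.
Total capital V = 28.87 + 24.21 = 53.08.
Equity: weight = 28.87/53.08 = 0.5439; cost = 13.22%.
Debt: weight = 24.21/53.08 = 0.4561; after-tax cost = 6.62% × (1 − 27.8%) = 4.7796%.
WACC = 0.5439 × 13.2200% + 0.4561 × 4.7796% = 9.3703%.

9.37%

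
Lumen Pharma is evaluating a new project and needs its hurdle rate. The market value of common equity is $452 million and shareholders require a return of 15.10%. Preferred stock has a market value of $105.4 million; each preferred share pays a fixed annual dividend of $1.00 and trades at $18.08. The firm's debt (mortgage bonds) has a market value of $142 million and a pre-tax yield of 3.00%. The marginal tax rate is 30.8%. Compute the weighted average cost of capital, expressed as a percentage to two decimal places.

Cost of preferred: Rp = 1.0 / 18.08 = 5.5310%.
Total capital V = 452 + 105.4 + 142 = 699.4.
Equity: weight = 452/699.4 = 0.6463; cost = 15.1%.
Preferred: weight = 105.4/699.4 = 0.1507; cost = 5.531%.
Mortgage bonds: weight = 142/699.4 = 0.2030; after-tax cost = 3% × (1 − 30.8%) = 2.0760%.
WACC = 0.6463 × 15.1000% + 0.1507 × 5.5310% + 0.2030 × 2.0760% = 11.0137%.

11.01%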